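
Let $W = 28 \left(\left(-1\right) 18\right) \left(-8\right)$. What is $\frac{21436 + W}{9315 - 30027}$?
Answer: $- \frac{6367}{5178} \approx -1.2296$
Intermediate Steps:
$W = 4032$ ($W = 28 \left(-18\right) \left(-8\right) = \left(-504\right) \left(-8\right) = 4032$)
$\frac{21436 + W}{9315 - 30027} = \frac{21436 + 4032}{9315 - 30027} = \frac{25468}{-20712} = 25468 \left(- \frac{1}{20712}\right) = - \frac{6367}{5178}$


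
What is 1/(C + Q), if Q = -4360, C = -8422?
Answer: -1/12782 ≈ -7.8235e-5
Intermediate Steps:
1/(C + Q) = 1/(-8422 - 4360) = 1/(-12782) = -1/12782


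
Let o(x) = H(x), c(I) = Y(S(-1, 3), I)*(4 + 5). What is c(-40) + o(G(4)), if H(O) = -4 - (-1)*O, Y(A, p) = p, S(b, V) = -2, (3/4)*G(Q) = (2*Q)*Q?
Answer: -964/3 ≈ -321.33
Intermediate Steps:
G(Q) = 8*Q²/3 (G(Q) = 4*((2*Q)*Q)/3 = 4*(2*Q²)/3 = 8*Q²/3)
c(I) = 9*I (c(I) = I*(4 + 5) = I*9 = 9*I)
H(O) = -4 + O
o(x) = -4 + x
c(-40) + o(G(4)) = 9*(-40) + (-4 + (8/3)*4²) = -360 + (-4 + (8/3)*16) = -360 + (-4 + 128/3) = -360 + 116/3 = -964/3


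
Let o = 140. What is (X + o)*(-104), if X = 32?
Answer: -17888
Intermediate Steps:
(X + o)*(-104) = (32 + 140)*(-104) = 172*(-104) = -17888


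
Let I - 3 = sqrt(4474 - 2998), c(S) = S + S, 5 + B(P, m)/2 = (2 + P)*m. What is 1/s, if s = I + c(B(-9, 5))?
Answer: -157/23173 - 6*sqrt(41)/23173 ≈ -0.0084330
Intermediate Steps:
B(P, m) = -10 + 2*m*(2 + P) (B(P, m) = -10 + 2*((2 + P)*m) = -10 + 2*(m*(2 + P)) = -10 + 2*m*(2 + P))
c(S) = 2*S
I = 3 + 6*sqrt(41) (I = 3 + sqrt(4474 - 2998) = 3 + sqrt(1476) = 3 + 6*sqrt(41) ≈ 41.419)
s = -157 + 6*sqrt(41) (s = (3 + 6*sqrt(41)) + 2*(-10 + 4*5 + 2*(-9)*5) = (3 + 6*sqrt(41)) + 2*(-10 + 20 - 90) = (3 + 6*sqrt(41)) + 2*(-80) = (3 + 6*sqrt(41)) - 160 = -157 + 6*sqrt(41) ≈ -118.58)
1/s = 1/(-157 + 6*sqrt(41))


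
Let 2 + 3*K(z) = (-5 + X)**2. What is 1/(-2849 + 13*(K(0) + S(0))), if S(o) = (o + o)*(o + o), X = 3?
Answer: -3/8521 ≈ -0.00035207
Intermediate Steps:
K(z) = 2/3 (K(z) = -2/3 + (-5 + 3)**2/3 = -2/3 + (1/3)*(-2)**2 = -2/3 + (1/3)*4 = -2/3 + 4/3 = 2/3)
S(o) = 4*o**2 (S(o) = (2*o)*(2*o) = 4*o**2)
1/(-2849 + 13*(K(0) + S(0))) = 1/(-2849 + 13*(2/3 + 4*0**2)) = 1/(-2849 + 13*(2/3 + 4*0)) = 1/(-2849 + 13*(2/3 + 0)) = 1/(-2849 + 13*(2/3)) = 1/(-2849 + 26/3) = 1/(-8521/3) = -3/8521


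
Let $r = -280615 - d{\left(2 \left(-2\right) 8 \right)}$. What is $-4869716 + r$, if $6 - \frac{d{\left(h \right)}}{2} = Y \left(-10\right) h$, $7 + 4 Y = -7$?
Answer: $-5152583$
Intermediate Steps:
$Y = - \frac{7}{2}$ ($Y = - \frac{7}{4} + \frac{1}{4} \left(-7\right) = - \frac{7}{4} - \frac{7}{4} = - \frac{7}{2} \approx -3.5$)
$d{\left(h \right)} = 12 - 70 h$ ($d{\left(h \right)} = 12 - 2 \left(- \frac{7}{2}\right) \left(-10\right) h = 12 - 2 \cdot 35 h = 12 - 70 h$)
$r = -282867$ ($r = -280615 - \left(12 - 70 \cdot 2 \left(-2\right) 8\right) = -280615 - \left(12 - 70 \left(\left(-4\right) 8\right)\right) = -280615 - \left(12 - -2240\right) = -280615 - \left(12 + 2240\right) = -280615 - 2252 = -282867$)
$-4869716 + r = -4869716 - 282867 = -5152583$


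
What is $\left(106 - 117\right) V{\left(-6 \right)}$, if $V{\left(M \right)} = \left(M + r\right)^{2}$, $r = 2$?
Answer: $-176$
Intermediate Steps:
$V{\left(M \right)} = \left(2 + M\right)^{2}$ ($V{\left(M \right)} = \left(M + 2\right)^{2} = \left(2 + M\right)^{2}$)
$\left(106 - 117\right) V{\left(-6 \right)} = \left(106 - 117\right) \left(2 - 6\right)^{2} = - 11 \left(-4\right)^{2} = \left(-11\right) 16 = -176$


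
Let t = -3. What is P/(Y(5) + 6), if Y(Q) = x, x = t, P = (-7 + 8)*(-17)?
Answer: -17/3 ≈ -5.6667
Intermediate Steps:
P = -17 (P = 1*(-17) = -17)
x = -3
Y(Q) = -3
P/(Y(5) + 6) = -17/(-3 + 6) = -17/3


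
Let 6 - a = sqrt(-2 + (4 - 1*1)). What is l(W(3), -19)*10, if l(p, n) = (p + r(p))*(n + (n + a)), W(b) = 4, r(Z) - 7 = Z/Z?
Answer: -3960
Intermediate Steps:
r(Z) = 8 (r(Z) = 7 + Z/Z = 7 + 1 = 8)
a = 5 (a = 6 - sqrt(-2 + (4 - 1*1)) = 6 - sqrt(-2 + (4 - 1)) = 6 - sqrt(-2 + 3) = 6 - sqrt(1) = 6 - 1*1 = 6 - 1 = 5)
l(p, n) = (5 + 2*n)*(8 + p) (l(p, n) = (p + 8)*(n + (n + 5)) = (8 + p)*(n + (5 + n)) = (8 + p)*(5 + 2*n) = (5 + 2*n)*(8 + p))
l(W(3), -19)*10 = (40 + 5*4 + 16*(-19) + 2*(-19)*4)*10 = (40 + 20 - 304 - 152)*10 = -396*10 = -3960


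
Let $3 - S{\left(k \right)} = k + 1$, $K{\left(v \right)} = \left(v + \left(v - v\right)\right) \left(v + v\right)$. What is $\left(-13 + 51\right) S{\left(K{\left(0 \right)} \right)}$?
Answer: $76$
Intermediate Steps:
$K{\left(v \right)} = 2 v^{2}$ ($K{\left(v \right)} = \left(v + 0\right) 2 v = v 2 v = 2 v^{2}$)
$S{\left(k \right)} = 2 - k$ ($S{\left(k \right)} = 3 - \left(k + 1\right) = 3 - \left(1 + k\right) = 2 - k$)
$\left(-13 + 51\right) S{\left(K{\left(0 \right)} \right)} = \left(-13 + 51\right) \left(2 - 2 \cdot 0^{2}\right) = 38 \left(2 - 2 \cdot 0\right) = 38 \left(2 - 0\right) = 38 \left(2 + 0\right) = 38 \cdot 2 = 76$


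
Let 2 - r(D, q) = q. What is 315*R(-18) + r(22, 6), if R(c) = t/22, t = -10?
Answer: -1619/11 ≈ -147.18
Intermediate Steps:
r(D, q) = 2 - q
R(c) = -5/11 (R(c) = -10/22 = -10*1/22 = -5/11)
315*R(-18) + r(22, 6) = 315*(-5/11) + (2 - 1*6) = -1575/11 + (2 - 6) = -1575/11 - 4 = -1619/11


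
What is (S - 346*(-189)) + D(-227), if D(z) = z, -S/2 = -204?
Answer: 65575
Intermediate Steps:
S = 408 (S = -2*(-204) = 408)
(S - 346*(-189)) + D(-227) = (408 - 346*(-189)) - 227 = (408 + 65394) - 227 = 65802 - 227 = 65575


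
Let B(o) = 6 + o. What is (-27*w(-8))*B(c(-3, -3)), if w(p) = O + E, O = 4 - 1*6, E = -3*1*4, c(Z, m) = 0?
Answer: 2268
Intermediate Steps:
E = -12 (E = -3*4 = -12)
O = -2 (O = 4 - 6 = -2)
w(p) = -14 (w(p) = -2 - 12 = -14)
(-27*w(-8))*B(c(-3, -3)) = (-27*(-14))*(6 + 0) = 378*6 = 2268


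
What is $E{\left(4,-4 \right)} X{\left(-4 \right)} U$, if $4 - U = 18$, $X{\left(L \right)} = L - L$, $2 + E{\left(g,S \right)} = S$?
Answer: $0$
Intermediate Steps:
$E{\left(g,S \right)} = -2 + S$
$X{\left(L \right)} = 0$
$U = -14$ ($U = 4 - 18 = -14$)
$E{\left(4,-4 \right)} X{\left(-4 \right)} U = \left(-2 - 4\right) 0 \left(-14\right) = \left(-6\right) 0 \left(-14\right) = 0 \left(-14\right) = 0$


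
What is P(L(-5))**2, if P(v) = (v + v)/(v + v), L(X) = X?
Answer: 1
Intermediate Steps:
P(v) = 1 (P(v) = (2*v)/((2*v)) = (2*v)*(1/(2*v)) = 1)
P(L(-5))**2 = 1**2 = 1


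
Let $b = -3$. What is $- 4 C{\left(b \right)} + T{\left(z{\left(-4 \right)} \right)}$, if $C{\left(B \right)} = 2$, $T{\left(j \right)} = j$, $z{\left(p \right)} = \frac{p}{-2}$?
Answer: $-6$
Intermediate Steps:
$z{\left(p \right)} = - \frac{p}{2}$ ($z{\left(p \right)} = p \left(- \frac{1}{2}\right) = - \frac{p}{2}$)
$- 4 C{\left(b \right)} + T{\left(z{\left(-4 \right)} \right)} = \left(-4\right) 2 - -2 = -8 + 2 = -6$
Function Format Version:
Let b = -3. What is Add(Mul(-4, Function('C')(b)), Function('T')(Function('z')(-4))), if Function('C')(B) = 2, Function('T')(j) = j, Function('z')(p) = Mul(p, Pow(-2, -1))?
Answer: -6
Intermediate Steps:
Function('z')(p) = Mul(Rational(-1, 2), p) (Function('z')(p) = Mul(p, Rational(-1, 2)) = Mul(Rational(-1, 2), p))
Add(Mul(-4, Function('C')(b)), Function('T')(Function('z')(-4))) = Add(Mul(-4, 2), Mul(Rational(-1, 2), -4)) = Add(-8, 2) = -6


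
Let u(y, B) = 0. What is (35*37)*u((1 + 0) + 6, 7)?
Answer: 0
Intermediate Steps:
(35*37)*u((1 + 0) + 6, 7) = (35*37)*0 = 1295*0 = 0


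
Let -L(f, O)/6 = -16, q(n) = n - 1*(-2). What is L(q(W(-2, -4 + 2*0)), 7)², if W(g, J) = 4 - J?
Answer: 9216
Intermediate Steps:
q(n) = 2 + n (q(n) = n + 2 = 2 + n)
L(f, O) = 96 (L(f, O) = -6*(-16) = 96)
L(q(W(-2, -4 + 2*0)), 7)² = 96² = 9216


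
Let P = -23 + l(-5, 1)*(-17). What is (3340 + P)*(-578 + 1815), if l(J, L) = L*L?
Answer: 4082100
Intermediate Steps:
l(J, L) = L**2
P = -40 (P = -23 + 1**2*(-17) = -23 + 1*(-17) = -23 - 17 = -40)
(3340 + P)*(-578 + 1815) = (3340 - 40)*(-578 + 1815) = 3300*1237 = 4082100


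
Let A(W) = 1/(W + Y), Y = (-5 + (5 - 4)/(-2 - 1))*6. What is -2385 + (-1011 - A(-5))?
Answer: -125651/37 ≈ -3396.0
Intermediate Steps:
Y = -32 (Y = (-5 + 1/(-3))*6 = (-5 + 1*(-⅓))*6 = (-5 - ⅓)*6 = -16/3*6 = -32)
A(W) = 1/(-32 + W) (A(W) = 1/(W - 32) = 1/(-32 + W))
-2385 + (-1011 - A(-5)) = -2385 + (-1011 - 1/(-32 - 5)) = -2385 + (-1011 - 1/(-37)) = -2385 + (-1011 - 1*(-1/37)) = -2385 + (-1011 + 1/37) = -2385 - 37406/37 = -125651/37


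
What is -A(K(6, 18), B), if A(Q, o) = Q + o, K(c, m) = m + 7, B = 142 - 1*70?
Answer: -97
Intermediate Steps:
B = 72 (B = 142 - 70 = 72)
K(c, m) = 7 + m
-A(K(6, 18), B) = -((7 + 18) + 72) = -(25 + 72) = -1*97 = -97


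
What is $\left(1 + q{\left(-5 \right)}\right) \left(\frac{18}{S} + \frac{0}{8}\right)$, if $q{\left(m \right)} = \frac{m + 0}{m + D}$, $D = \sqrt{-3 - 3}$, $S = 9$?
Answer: $\frac{112}{31} + \frac{10 i \sqrt{6}}{31} \approx 3.6129 + 0.79016 i$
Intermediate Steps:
$D = i \sqrt{6}$ ($D = \sqrt{-6} = i \sqrt{6} \approx 2.4495 i$)
$q{\left(m \right)} = \frac{m}{m + i \sqrt{6}}$ ($q{\left(m \right)} = \frac{m + 0}{m + i \sqrt{6}} = \frac{m}{m + i \sqrt{6}}$)
$\left(1 + q{\left(-5 \right)}\right) \left(\frac{18}{S} + \frac{0}{8}\right) = \left(1 - \frac{5}{-5 + i \sqrt{6}}\right) \left(\frac{18}{9} + \frac{0}{8}\right) = \left(1 - \frac{5}{-5 + i \sqrt{6}}\right) \left(18 \cdot \frac{1}{9} + 0 \cdot \frac{1}{8}\right) = \left(1 - \frac{5}{-5 + i \sqrt{6}}\right) \left(2 + 0\right) = \left(1 - \frac{5}{-5 + i \sqrt{6}}\right) 2 = 2 - \frac{10}{-5 + i \sqrt{6}}$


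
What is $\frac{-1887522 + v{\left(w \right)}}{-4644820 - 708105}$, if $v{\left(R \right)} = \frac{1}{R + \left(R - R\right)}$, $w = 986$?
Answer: $\frac{1861096691}{5277984050} \approx 0.35261$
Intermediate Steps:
$v{\left(R \right)} = \frac{1}{R}$ ($v{\left(R \right)} = \frac{1}{R + 0} = \frac{1}{R}$)
$\frac{-1887522 + v{\left(w \right)}}{-4644820 - 708105} = \frac{-1887522 + \frac{1}{986}}{-4644820 - 708105} = \frac{-1887522 + \frac{1}{986}}{-5352925} = \left(- \frac{1861096691}{986}\right) \left(- \frac{1}{5352925}\right) = \frac{1861096691}{5277984050}$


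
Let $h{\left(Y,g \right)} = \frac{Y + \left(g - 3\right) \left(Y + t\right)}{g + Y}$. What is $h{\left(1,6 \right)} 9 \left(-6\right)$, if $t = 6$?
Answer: $- \frac{1188}{7} \approx -169.71$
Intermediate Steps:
$h{\left(Y,g \right)} = \frac{Y + \left(-3 + g\right) \left(6 + Y\right)}{Y + g}$ ($h{\left(Y,g \right)} = \frac{Y + \left(g - 3\right) \left(Y + 6\right)}{g + Y} = \frac{Y + \left(-3 + g\right) \left(6 + Y\right)}{Y + g}$)
$h{\left(1,6 \right)} 9 \left(-6\right) = \frac{-18 - 2 + 6 \cdot 6 + 1 \cdot 6}{1 + 6} \cdot 9 \left(-6\right) = \frac{-18 - 2 + 36 + 6}{7} \cdot 9 \left(-6\right) = \frac{1}{7} \cdot 22 \cdot 9 \left(-6\right) = \frac{22}{7} \cdot 9 \left(-6\right) = \frac{198}{7} \left(-6\right) = - \frac{1188}{7}$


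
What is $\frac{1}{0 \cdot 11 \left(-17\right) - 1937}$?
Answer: $- \frac{1}{1937} \approx -0.00051626$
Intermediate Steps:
$\frac{1}{0 \cdot 11 \left(-17\right) - 1937} = \frac{1}{0 \left(-17\right) - 1937} = \frac{1}{0 - 1937} = \frac{1}{-1937} = - \frac{1}{1937}$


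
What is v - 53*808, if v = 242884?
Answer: 200060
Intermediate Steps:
v - 53*808 = 242884 - 53*808 = 242884 - 42824 = 200060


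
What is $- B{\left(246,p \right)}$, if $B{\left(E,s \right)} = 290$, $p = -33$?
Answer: $-290$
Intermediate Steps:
$- B{\left(246,p \right)} = \left(-1\right) 290 = -290$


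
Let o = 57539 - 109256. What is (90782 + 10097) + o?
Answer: 49162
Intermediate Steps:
o = -51717
(90782 + 10097) + o = (90782 + 10097) - 51717 = 100879 - 51717 = 49162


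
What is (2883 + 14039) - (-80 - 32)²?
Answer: 4378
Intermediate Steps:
(2883 + 14039) - (-80 - 32)² = 16922 - 1*(-112)² = 16922 - 1*12544 = 16922 - 12544 = 4378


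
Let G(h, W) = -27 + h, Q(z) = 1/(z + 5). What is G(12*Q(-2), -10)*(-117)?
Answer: 2691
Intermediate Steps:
Q(z) = 1/(5 + z)
G(12*Q(-2), -10)*(-117) = (-27 + 12/(5 - 2))*(-117) = (-27 + 12/3)*(-117) = (-27 + 12*(⅓))*(-117) = (-27 + 4)*(-117) = -23*(-117) = 2691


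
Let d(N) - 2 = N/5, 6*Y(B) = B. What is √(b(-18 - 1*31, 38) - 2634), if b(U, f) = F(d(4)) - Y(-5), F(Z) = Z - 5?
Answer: I*√2371830/30 ≈ 51.336*I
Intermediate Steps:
Y(B) = B/6
d(N) = 2 + N/5
F(Z) = -5 + Z
b(U, f) = -41/30 (b(U, f) = (-5 + (2 + (⅕)*4)) - (-5)/6 = (-5 + (2 + ⅘)) - 1*(-⅚) = (-5 + 14/5) + ⅚ = -11/5 + ⅚ = -41/30)
√(b(-18 - 1*31, 38) - 2634) = √(-41/30 - 2634) = √(-79061/30) = I*√2371830/30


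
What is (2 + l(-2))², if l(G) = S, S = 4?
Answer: 36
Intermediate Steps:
l(G) = 4
(2 + l(-2))² = (2 + 4)² = 6² = 36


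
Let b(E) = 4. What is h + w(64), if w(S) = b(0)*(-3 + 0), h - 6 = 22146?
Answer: 22140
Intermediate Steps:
h = 22152 (h = 6 + 22146 = 22152)
w(S) = -12 (w(S) = 4*(-3 + 0) = 4*(-3) = -12)
h + w(64) = 22152 - 12 = 22140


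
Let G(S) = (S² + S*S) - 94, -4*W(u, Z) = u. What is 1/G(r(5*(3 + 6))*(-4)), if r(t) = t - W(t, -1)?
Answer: 1/101156 ≈ 9.8857e-6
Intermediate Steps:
W(u, Z) = -u/4
r(t) = 5*t/4 (r(t) = t - (-1)*t/4 = t + t/4 = 5*t/4)
G(S) = -94 + 2*S² (G(S) = (S² + S²) - 94 = 2*S² - 94 = -94 + 2*S²)
1/G(r(5*(3 + 6))*(-4)) = 1/(-94 + 2*((5*(5*(3 + 6))/4)*(-4))²) = 1/(-94 + 2*((5*(5*9)/4)*(-4))²) = 1/(-94 + 2*(((5/4)*45)*(-4))²) = 1/(-94 + 2*((225/4)*(-4))²) = 1/(-94 + 2*(-225)²) = 1/(-94 + 2*50625) = 1/(-94 + 101250) = 1/101156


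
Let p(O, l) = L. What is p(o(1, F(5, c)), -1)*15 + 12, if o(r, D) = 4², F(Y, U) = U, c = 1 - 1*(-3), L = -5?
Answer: -63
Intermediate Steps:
c = 4 (c = 1 + 3 = 4)
o(r, D) = 16
p(O, l) = -5
p(o(1, F(5, c)), -1)*15 + 12 = -5*15 + 12 = -75 + 12 = -63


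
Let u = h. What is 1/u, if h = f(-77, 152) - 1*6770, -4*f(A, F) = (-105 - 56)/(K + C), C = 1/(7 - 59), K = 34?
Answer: -1767/11960497 ≈ -0.00014774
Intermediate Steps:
C = -1/52 (C = 1/(-52) = -1/52 ≈ -0.019231)
f(A, F) = 2093/1767 (f(A, F) = -(-105 - 56)/(4*(34 - 1/52)) = -(-161)/(4*1767/52) = -(-161)*52/(4*1767) = -¼*(-8372/1767) = 2093/1767)
h = -11960497/1767 (h = 2093/1767 - 1*6770 = 2093/1767 - 6770 = -11960497/1767 ≈ -6768.8)
u = -11960497/1767 ≈ -6768.8
1/u = 1/(-11960497/1767) = -1767/11960497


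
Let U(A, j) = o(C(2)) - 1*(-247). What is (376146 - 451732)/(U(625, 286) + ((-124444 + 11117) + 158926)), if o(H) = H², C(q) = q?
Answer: -5399/3275 ≈ -1.6486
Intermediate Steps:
U(A, j) = 251 (U(A, j) = 2² - 1*(-247) = 4 + 247 = 251)
(376146 - 451732)/(U(625, 286) + ((-124444 + 11117) + 158926)) = (376146 - 451732)/(251 + ((-124444 + 11117) + 158926)) = -75586/(251 + (-113327 + 158926)) = -75586/(251 + 45599) = -75586/45850 = -75586*1/45850 = -5399/3275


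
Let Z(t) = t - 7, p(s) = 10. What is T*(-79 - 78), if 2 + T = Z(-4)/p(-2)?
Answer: 4867/10 ≈ 486.70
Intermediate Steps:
Z(t) = -7 + t
T = -31/10 (T = -2 + (-7 - 4)/10 = -2 - 11*⅒ = -2 - 11/10 = -31/10 ≈ -3.1000)
T*(-79 - 78) = -31*(-79 - 78)/10 = -31/10*(-157) = 4867/10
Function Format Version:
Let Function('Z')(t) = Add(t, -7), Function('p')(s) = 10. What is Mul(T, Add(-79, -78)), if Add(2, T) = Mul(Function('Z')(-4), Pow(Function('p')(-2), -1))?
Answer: Rational(4867, 10) ≈ 486.70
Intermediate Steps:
Function('Z')(t) = Add(-7, t)
T = Rational(-31, 10) (T = Add(-2, Mul(Add(-7, -4), Pow(10, -1))) = Add(-2, Mul(-11, Rational(1, 10))) = Add(-2, Rational(-11, 10)) = Rational(-31, 10) ≈ -3.1000)
Mul(T, Add(-79, -78)) = Mul(Rational(-31, 10), Add(-79, -78)) = Mul(Rational(-31, 10), -157) = Rational(4867, 10)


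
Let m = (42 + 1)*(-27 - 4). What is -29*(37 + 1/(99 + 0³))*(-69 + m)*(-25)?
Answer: -3724272800/99 ≈ -3.7619e+7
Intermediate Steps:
m = -1333 (m = 43*(-31) = -1333)
-29*(37 + 1/(99 + 0³))*(-69 + m)*(-25) = -29*(37 + 1/(99 + 0³))*(-69 - 1333)*(-25) = -29*(37 + 1/(99 + 0))*(-1402)*(-25) = -29*(37 + 1/99)*(-1402)*(-25) = -106256*(-1402)/99*(-25) = -29*(-5136928/99)*(-25) = (148970912/99)*(-25) = -3724272800/99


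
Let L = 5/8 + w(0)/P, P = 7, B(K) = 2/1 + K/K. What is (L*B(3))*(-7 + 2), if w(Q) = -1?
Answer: -405/56 ≈ -7.2321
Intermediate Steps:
B(K) = 3 (B(K) = 2*1 + 1 = 2 + 1 = 3)
L = 27/56 (L = 5/8 - 1/7 = 27/56 ≈ 0.48214)
(L*B(3))*(-7 + 2) = ((27/56)*3)*(-7 + 2) = (81/56)*(-5) = -405/56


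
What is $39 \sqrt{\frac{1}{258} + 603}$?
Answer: $\frac{455 \sqrt{32766}}{86} \approx 957.69$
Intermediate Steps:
$39 \sqrt{\frac{1}{258} + 603} = 39 \sqrt{\frac{155575}{258}} = 39 \frac{35 \sqrt{32766}}{258} = \frac{455 \sqrt{32766}}{86}$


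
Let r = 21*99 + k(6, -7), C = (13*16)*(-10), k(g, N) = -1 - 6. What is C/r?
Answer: -260/259 ≈ -1.0039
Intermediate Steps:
k(g, N) = -7
C = -2080 (C = 208*(-10) = -2080)
r = 2072 (r = 21*99 - 7 = 2079 - 7 = 2072)
C/r = -2080/2072 = -2080*1/2072 = -260/259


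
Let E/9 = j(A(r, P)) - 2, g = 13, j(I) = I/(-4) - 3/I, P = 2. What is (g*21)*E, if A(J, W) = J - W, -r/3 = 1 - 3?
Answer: -36855/4 ≈ -9213.8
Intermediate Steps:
r = 6 (r = -3*(1 - 3) = -3*(-2) = 6)
j(I) = -3/I - I/4 (j(I) = I*(-¼) - 3/I = -I/4 - 3/I = -3/I - I/4)
E = -135/4 (E = 9*((-3/(6 - 1*2) - (6 - 1*2)/4) - 2) = 9*((-3/(6 - 2) - (6 - 2)/4) - 2) = 9*((-3/4 - ¼*4) - 2) = 9*((-3*¼ - 1) - 2) = 9*((-¾ - 1) - 2) = 9*(-7/4 - 2) = 9*(-15/4) = -135/4 ≈ -33.750)
(g*21)*E = (13*21)*(-135/4) = 273*(-135/4) = -36855/4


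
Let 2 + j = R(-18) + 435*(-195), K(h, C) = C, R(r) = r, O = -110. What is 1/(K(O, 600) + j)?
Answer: -1/84245 ≈ -1.1870e-5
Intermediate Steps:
j = -84845 (j = -2 + (-18 + 435*(-195)) = -2 + (-18 - 84825) = -2 - 84843 = -84845)
1/(K(O, 600) + j) = 1/(600 - 84845) = 1/(-84245) = -1/84245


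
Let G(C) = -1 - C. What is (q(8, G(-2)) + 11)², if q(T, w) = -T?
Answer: 9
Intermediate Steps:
(q(8, G(-2)) + 11)² = (-1*8 + 11)² = (-8 + 11)² = 3² = 9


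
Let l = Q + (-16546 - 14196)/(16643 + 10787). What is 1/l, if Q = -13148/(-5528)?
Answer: 18954130/23838483 ≈ 0.79511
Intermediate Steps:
Q = 3287/1382 (Q = -13148*(-1/5528) = 3287/1382 ≈ 2.3784)
l = 23838483/18954130 (l = 3287/1382 + (-16546 - 14196)/(16643 + 10787) = 3287/1382 - 30742/27430 = 3287/1382 - 30742*1/27430 = 3287/1382 - 15371/13715 = 23838483/18954130 ≈ 1.2577)
1/l = 1/(23838483/18954130) = 18954130/23838483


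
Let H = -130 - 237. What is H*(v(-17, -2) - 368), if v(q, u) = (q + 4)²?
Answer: 73033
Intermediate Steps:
v(q, u) = (4 + q)²
H = -367
H*(v(-17, -2) - 368) = -367*((4 - 17)² - 368) = -367*((-13)² - 368) = -367*(169 - 368) = -367*(-199) = 73033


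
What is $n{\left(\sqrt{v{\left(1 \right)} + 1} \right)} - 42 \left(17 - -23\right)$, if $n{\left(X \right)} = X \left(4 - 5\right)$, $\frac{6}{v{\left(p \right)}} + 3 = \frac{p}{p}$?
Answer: $-1680 - i \sqrt{2} \approx -1680.0 - 1.4142 i$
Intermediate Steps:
$v{\left(p \right)} = -3$ ($v{\left(p \right)} = \frac{6}{-3 + \frac{p}{p}} = \frac{6}{-3 + 1} = \frac{6}{-2} = 6 \left(- \frac{1}{2}\right) = -3$)
$n{\left(X \right)} = - X$ ($n{\left(X \right)} = X \left(-1\right) = - X$)
$n{\left(\sqrt{v{\left(1 \right)} + 1} \right)} - 42 \left(17 - -23\right) = - \sqrt{-3 + 1} - 42 \left(17 - -23\right) = - \sqrt{-2} - 42 \left(17 + 23\right) = - i \sqrt{2} - 1680 = -1680 - i \sqrt{2}$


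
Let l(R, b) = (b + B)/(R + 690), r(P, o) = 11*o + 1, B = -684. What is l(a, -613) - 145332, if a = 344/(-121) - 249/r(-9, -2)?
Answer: -86047089139/592065 ≈ -1.4533e+5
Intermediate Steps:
r(P, o) = 1 + 11*o
a = 7635/847 (a = 344/(-121) - 249/(1 + 11*(-2)) = 344*(-1/121) - 249/(1 - 22) = -344/121 - 249/(-21) = -344/121 - 249*(-1/21) = -344/121 + 83/7 = 7635/847 ≈ 9.0142)
l(R, b) = (-684 + b)/(690 + R) (l(R, b) = (b - 684)/(R + 690) = (-684 + b)/(690 + R))
l(a, -613) - 145332 = (-684 - 613)/(690 + 7635/847) - 145332 = -1297/(592065/847) - 145332 = (847/592065)*(-1297) - 145332 = -1098559/592065 - 145332 = -86047089139/592065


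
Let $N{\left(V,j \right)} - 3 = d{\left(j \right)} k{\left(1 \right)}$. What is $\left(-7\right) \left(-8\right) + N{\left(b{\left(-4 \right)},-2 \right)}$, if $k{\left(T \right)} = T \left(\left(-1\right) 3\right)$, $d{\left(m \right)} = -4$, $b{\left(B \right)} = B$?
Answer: $71$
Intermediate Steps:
$k{\left(T \right)} = - 3 T$ ($k{\left(T \right)} = T \left(-3\right) = - 3 T$)
$N{\left(V,j \right)} = 15$ ($N{\left(V,j \right)} = 3 - 4 \left(\left(-3\right) 1\right) = 3 - -12 = 3 + 12 = 15$)
$\left(-7\right) \left(-8\right) + N{\left(b{\left(-4 \right)},-2 \right)} = \left(-7\right) \left(-8\right) + 15 = 56 + 15 = 71$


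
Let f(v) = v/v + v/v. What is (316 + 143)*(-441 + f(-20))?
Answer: -201501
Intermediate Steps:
f(v) = 2 (f(v) = 1 + 1 = 2)
(316 + 143)*(-441 + f(-20)) = (316 + 143)*(-441 + 2) = 459*(-439) = -201501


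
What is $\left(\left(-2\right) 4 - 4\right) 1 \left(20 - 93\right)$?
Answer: $876$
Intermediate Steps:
$\left(\left(-2\right) 4 - 4\right) 1 \left(20 - 93\right) = \left(-8 - 4\right) 1 \left(-73\right) = \left(-12\right) 1 \left(-73\right) = \left(-12\right) \left(-73\right) = 876$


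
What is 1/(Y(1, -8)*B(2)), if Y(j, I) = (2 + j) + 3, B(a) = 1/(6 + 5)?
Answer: 11/6 ≈ 1.8333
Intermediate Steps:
B(a) = 1/11
Y(j, I) = 5 + j
1/(Y(1, -8)*B(2)) = 1/((5 + 1)*(1/11)) = 1/(6*(1/11)) = 1/(6/11) = 11/6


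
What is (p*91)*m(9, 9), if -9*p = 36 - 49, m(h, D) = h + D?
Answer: 2366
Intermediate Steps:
m(h, D) = D + h
p = 13/9 (p = -(36 - 49)/9 = -1/9*(-13) = 13/9 ≈ 1.4444)
(p*91)*m(9, 9) = ((13/9)*91)*(9 + 9) = (1183/9)*18 = 2366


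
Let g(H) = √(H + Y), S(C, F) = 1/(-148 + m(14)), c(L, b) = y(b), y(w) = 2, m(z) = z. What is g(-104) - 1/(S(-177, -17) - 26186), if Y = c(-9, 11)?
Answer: 134/3508925 + I*√102 ≈ 3.8188e-5 + 10.1*I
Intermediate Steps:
c(L, b) = 2
Y = 2
S(C, F) = -1/134 (S(C, F) = 1/(-148 + 14) = 1/(-134) = -1/134)
g(H) = √(2 + H) (g(H) = √(H + 2) = √(2 + H))
g(-104) - 1/(S(-177, -17) - 26186) = √(2 - 104) - 1/(-1/134 - 26186) = √(-102) - 1/(-3508925/134) = I*√102 - 1*(-134/3508925) = I*√102 + 134/3508925 = 134/3508925 + I*√102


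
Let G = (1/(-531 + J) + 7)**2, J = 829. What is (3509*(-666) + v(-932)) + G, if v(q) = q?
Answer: -207612824935/88804 ≈ -2.3379e+6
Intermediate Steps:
G = 4355569/88804 (G = (1/(-531 + 829) + 7)**2 = (1/298 + 7)**2 = (2087/298)**2 = 4355569/88804 ≈ 49.047)
(3509*(-666) + v(-932)) + G = (3509*(-666) - 932) + 4355569/88804 = (-2336994 - 932) + 4355569/88804 = -2337926 + 4355569/88804 = -207612824935/88804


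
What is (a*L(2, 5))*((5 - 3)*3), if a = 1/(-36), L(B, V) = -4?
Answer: ⅔ ≈ 0.66667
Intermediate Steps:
a = -1/36 ≈ -0.027778
(a*L(2, 5))*((5 - 3)*3) = (-1/36*(-4))*((5 - 3)*3) = (2*3)/9 = (⅑)*6 = ⅔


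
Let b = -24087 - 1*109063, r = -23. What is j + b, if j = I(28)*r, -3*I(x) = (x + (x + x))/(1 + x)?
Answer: -3860706/29 ≈ -1.3313e+5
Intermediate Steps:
I(x) = -x/(1 + x) (I(x) = -(x + (x + x))/(3*(1 + x)) = -(x + 2*x)/(3*(1 + x)) = -3*x/(3*(1 + x)) = -x/(1 + x))
b = -133150 (b = -24087 - 109063 = -133150)
j = 644/29 (j = -1*28/(1 + 28)*(-23) = -1*28/29*(-23) = -1*28*1/29*(-23) = -28/29*(-23) = 644/29 ≈ 22.207)
j + b = 644/29 - 133150 = -3860706/29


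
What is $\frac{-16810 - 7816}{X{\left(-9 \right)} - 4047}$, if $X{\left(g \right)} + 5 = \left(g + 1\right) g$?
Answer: $\frac{12313}{1990} \approx 6.1874$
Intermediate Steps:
$X{\left(g \right)} = -5 + g \left(1 + g\right)$ ($X{\left(g \right)} = -5 + \left(g + 1\right) g = -5 + \left(1 + g\right) g = -5 + g \left(1 + g\right)$)
$\frac{-16810 - 7816}{X{\left(-9 \right)} - 4047} = \frac{-16810 - 7816}{\left(-5 - 9 + \left(-9\right)^{2}\right) - 4047} = - \frac{24626}{\left(-5 - 9 + 81\right) - 4047} = - \frac{24626}{67 - 4047} = - \frac{24626}{-3980} = \left(-24626\right) \left(- \frac{1}{3980}\right) = \frac{12313}{1990}$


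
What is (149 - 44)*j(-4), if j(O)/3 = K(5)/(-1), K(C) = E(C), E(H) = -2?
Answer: 630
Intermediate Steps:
K(C) = -2
j(O) = 6 (j(O) = 3*(-2/(-1)) = 3*(-2*(-1)) = 3*2 = 6)
(149 - 44)*j(-4) = (149 - 44)*6 = 105*6 = 630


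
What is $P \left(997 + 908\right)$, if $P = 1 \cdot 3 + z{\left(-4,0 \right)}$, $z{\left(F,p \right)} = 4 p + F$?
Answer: $-1905$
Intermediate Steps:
$z{\left(F,p \right)} = F + 4 p$
$P = -1$ ($P = 1 \cdot 3 + \left(-4 + 4 \cdot 0\right) = 3 + \left(-4 + 0\right) = 3 - 4 = -1$)
$P \left(997 + 908\right) = - (997 + 908) = \left(-1\right) 1905 = -1905$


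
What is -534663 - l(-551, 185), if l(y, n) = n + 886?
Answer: -535734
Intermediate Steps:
l(y, n) = 886 + n
-534663 - l(-551, 185) = -534663 - (886 + 185) = -534663 - 1*1071 = -534663 - 1071 = -535734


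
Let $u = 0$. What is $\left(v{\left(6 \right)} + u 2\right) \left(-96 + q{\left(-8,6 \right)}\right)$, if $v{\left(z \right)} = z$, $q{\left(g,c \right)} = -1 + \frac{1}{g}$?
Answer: $- \frac{2331}{4} \approx -582.75$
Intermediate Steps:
$\left(v{\left(6 \right)} + u 2\right) \left(-96 + q{\left(-8,6 \right)}\right) = \left(6 + 0 \cdot 2\right) \left(-96 + \frac{1 - -8}{-8}\right) = \left(6 + 0\right) \left(-96 - \frac{1 + 8}{8}\right) = 6 \left(-96 - \frac{9}{8}\right) = 6 \left(- \frac{777}{8}\right) = - \frac{2331}{4}$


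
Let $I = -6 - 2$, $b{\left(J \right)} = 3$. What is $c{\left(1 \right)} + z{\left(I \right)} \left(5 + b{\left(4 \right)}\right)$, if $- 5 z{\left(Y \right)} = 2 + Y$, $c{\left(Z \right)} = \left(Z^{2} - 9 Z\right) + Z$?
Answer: $\frac{13}{5} \approx 2.6$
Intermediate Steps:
$c{\left(Z \right)} = Z^{2} - 8 Z$
$I = -8$
$z{\left(Y \right)} = - \frac{2}{5} - \frac{Y}{5}$ ($z{\left(Y \right)} = - \frac{2 + Y}{5} = - \frac{2}{5} - \frac{Y}{5}$)
$c{\left(1 \right)} + z{\left(I \right)} \left(5 + b{\left(4 \right)}\right) = 1 \left(-8 + 1\right) + \left(- \frac{2}{5} - - \frac{8}{5}\right) \left(5 + 3\right) = 1 \left(-7\right) + \left(- \frac{2}{5} + \frac{8}{5}\right) 8 = -7 + \frac{6}{5} \cdot 8 = -7 + \frac{48}{5} = \frac{13}{5}$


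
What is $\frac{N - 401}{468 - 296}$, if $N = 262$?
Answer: $- \frac{139}{172} \approx -0.80814$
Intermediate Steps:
$\frac{N - 401}{468 - 296} = \frac{262 - 401}{468 - 296} = - \frac{139}{172}$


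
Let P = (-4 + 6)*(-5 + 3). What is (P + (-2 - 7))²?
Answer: 169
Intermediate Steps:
P = -4 (P = 2*(-2) = -4)
(P + (-2 - 7))² = (-4 + (-2 - 7))² = (-4 - 9)² = (-13)² = 169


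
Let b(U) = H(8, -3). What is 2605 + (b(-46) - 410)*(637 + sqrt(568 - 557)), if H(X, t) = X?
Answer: -253469 - 402*sqrt(11) ≈ -2.5480e+5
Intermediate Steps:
b(U) = 8
2605 + (b(-46) - 410)*(637 + sqrt(568 - 557)) = 2605 + (8 - 410)*(637 + sqrt(568 - 557)) = 2605 - 402*(637 + sqrt(11)) = 2605 + (-256074 - 402*sqrt(11)) = -253469 - 402*sqrt(11)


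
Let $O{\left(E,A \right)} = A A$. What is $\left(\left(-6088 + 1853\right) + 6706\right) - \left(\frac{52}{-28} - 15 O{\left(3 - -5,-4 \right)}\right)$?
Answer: $\frac{18990}{7} \approx 2712.9$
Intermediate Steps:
$O{\left(E,A \right)} = A^{2}$
$\left(\left(-6088 + 1853\right) + 6706\right) - \left(\frac{52}{-28} - 15 O{\left(3 - -5,-4 \right)}\right) = \left(\left(-6088 + 1853\right) + 6706\right) - \left(\frac{52}{-28} - 15 \left(-4\right)^{2}\right) = \left(-4235 + 6706\right) - \left(52 \left(- \frac{1}{28}\right) - 240\right) = 2471 - \left(- \frac{13}{7} - 240\right) = 2471 - - \frac{1693}{7} = 2471 + \frac{1693}{7} = \frac{18990}{7}$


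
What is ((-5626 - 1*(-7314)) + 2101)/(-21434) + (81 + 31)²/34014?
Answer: 69994525/364528038 ≈ 0.19201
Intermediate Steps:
((-5626 - 1*(-7314)) + 2101)/(-21434) + (81 + 31)²/34014 = ((-5626 + 7314) + 2101)*(-1/21434) + 112²*(1/34014) = (1688 + 2101)*(-1/21434) + 12544*(1/34014) = 3789*(-1/21434) + 6272/17007 = -3789/21434 + 6272/17007 = 69994525/364528038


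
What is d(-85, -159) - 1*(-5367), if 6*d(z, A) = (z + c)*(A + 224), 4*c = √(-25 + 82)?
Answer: 26677/6 + 65*√57/24 ≈ 4466.6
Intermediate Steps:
c = √57/4 (c = √(-25 + 82)/4 = √57/4 ≈ 1.8875)
d(z, A) = (224 + A)*(z + √57/4)/6 (d(z, A) = ((z + √57/4)*(A + 224))/6 = ((z + √57/4)*(224 + A))/6 = ((224 + A)*(z + √57/4))/6 = (224 + A)*(z + √57/4)/6)
d(-85, -159) - 1*(-5367) = (28*√57/3 + (112/3)*(-85) + (⅙)*(-159)*(-85) + (1/24)*(-159)*√57) - 1*(-5367) = (28*√57/3 - 9520/3 + 4505/2 - 53*√57/8) + 5367 = (-5525/6 + 65*√57/24) + 5367 = 26677/6 + 65*√57/24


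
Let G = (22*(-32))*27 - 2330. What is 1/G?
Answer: -1/21338 ≈ -4.6865e-5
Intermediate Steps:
G = -21338 (G = -704*27 - 2330 = -19008 - 2330 = -21338)
1/G = 1/(-21338) = -1/21338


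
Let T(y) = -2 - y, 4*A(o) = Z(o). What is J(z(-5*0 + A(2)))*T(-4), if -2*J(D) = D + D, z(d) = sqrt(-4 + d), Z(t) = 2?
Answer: -I*sqrt(14) ≈ -3.7417*I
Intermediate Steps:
A(o) = 1/2 (A(o) = (1/4)*2 = 1/2)
J(D) = -D (J(D) = -(D + D)/2 = -D)
J(z(-5*0 + A(2)))*T(-4) = (-sqrt(-4 + (-5*0 + 1/2)))*(-2 - 1*(-4)) = (-sqrt(-4 + (0 + 1/2)))*(-2 + 4) = -sqrt(-4 + 1/2)*2 = -sqrt(-7/2)*2 = -I*sqrt(14)/2*2 = -I*sqrt(14)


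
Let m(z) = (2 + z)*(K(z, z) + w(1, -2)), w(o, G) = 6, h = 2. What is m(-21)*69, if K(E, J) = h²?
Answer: -13110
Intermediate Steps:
K(E, J) = 4 (K(E, J) = 2² = 4)
m(z) = 20 + 10*z (m(z) = (2 + z)*(4 + 6) = (2 + z)*10 = 20 + 10*z)
m(-21)*69 = (20 + 10*(-21))*69 = (20 - 210)*69 = -190*69 = -13110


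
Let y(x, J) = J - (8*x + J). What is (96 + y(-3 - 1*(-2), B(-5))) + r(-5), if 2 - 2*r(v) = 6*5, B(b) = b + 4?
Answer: 90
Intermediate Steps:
B(b) = 4 + b
y(x, J) = -8*x (y(x, J) = J - (J + 8*x) = J + (-J - 8*x) = -8*x)
r(v) = -14 (r(v) = 1 - 3*5 = 1 - ½*30 = 1 - 15 = -14)
(96 + y(-3 - 1*(-2), B(-5))) + r(-5) = (96 - 8*(-3 - 1*(-2))) - 14 = (96 - 8*(-3 + 2)) - 14 = (96 - 8*(-1)) - 14 = (96 + 8) - 14 = 104 - 14 = 90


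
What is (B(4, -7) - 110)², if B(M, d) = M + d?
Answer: 12769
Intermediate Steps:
(B(4, -7) - 110)² = ((4 - 7) - 110)² = (-3 - 110)² = (-113)² = 12769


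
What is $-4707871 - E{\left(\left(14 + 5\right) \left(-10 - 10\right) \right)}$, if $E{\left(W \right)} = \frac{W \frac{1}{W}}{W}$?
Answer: $- \frac{1788990979}{380} \approx -4.7079 \cdot 10^{6}$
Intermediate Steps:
$E{\left(W \right)} = \frac{1}{W}$ ($E{\left(W \right)} = 1 \frac{1}{W} = \frac{1}{W}$)
$-4707871 - E{\left(\left(14 + 5\right) \left(-10 - 10\right) \right)} = -4707871 - \frac{1}{\left(14 + 5\right) \left(-10 - 10\right)} = -4707871 - \frac{1}{19 \left(-20\right)} = -4707871 - \frac{1}{-380} = -4707871 - - \frac{1}{380} = -4707871 + \frac{1}{380} = - \frac{1788990979}{380}$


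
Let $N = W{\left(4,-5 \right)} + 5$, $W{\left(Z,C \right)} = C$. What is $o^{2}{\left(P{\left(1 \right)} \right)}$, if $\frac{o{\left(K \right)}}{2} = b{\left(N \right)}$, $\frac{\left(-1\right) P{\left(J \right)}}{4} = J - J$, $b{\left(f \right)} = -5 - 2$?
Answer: $196$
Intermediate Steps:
$N = 0$ ($N = -5 + 5 = 0$)
$b{\left(f \right)} = -7$
$P{\left(J \right)} = 0$ ($P{\left(J \right)} = - 4 \left(J - J\right) = \left(-4\right) 0 = 0$)
$o{\left(K \right)} = -14$ ($o{\left(K \right)} = 2 \left(-7\right) = -14$)
$o^{2}{\left(P{\left(1 \right)} \right)} = \left(-14\right)^{2} = 196$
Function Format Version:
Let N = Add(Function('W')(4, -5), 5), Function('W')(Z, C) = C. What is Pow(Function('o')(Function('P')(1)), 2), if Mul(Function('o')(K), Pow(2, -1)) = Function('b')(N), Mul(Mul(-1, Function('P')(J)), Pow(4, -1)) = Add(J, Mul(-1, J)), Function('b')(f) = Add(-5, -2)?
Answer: 196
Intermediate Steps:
N = 0 (N = Add(-5, 5) = 0)
Function('b')(f) = -7
Function('P')(J) = 0 (Function('P')(J) = Mul(-4, Add(J, Mul(-1, J))) = Mul(-4, 0) = 0)
Function('o')(K) = -14 (Function('o')(K) = Mul(2, -7) = -14)
Pow(Function('o')(Function('P')(1)), 2) = Pow(-14, 2) = 196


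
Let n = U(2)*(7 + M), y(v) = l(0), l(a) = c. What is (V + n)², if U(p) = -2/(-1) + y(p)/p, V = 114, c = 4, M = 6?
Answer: 27556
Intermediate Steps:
l(a) = 4
y(v) = 4
U(p) = 2 + 4/p (U(p) = -2/(-1) + 4/p = -2*(-1) + 4/p = 2 + 4/p)
n = 52 (n = (2 + 4/2)*(7 + 6) = (2 + 4*(½))*13 = (2 + 2)*13 = 4*13 = 52)
(V + n)² = (114 + 52)² = 166² = 27556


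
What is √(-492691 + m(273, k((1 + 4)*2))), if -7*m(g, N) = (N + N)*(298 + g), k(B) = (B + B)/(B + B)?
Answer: 3*I*√2683317/7 ≈ 702.04*I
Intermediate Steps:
k(B) = 1 (k(B) = (2*B)/((2*B)) = (2*B)*(1/(2*B)) = 1)
m(g, N) = -2*N*(298 + g)/7 (m(g, N) = -(N + N)*(298 + g)/7 = -2*N*(298 + g)/7)
√(-492691 + m(273, k((1 + 4)*2))) = √(-492691 - 2/7*1*(298 + 273)) = √(-492691 - 2/7*1*571) = √(-492691 - 1142/7) = √(-3449979/7) = 3*I*√2683317/7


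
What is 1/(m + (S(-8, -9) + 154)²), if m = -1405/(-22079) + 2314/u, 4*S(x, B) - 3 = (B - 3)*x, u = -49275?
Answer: 17407083600/556183809837229 ≈ 3.1297e-5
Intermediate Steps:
S(x, B) = ¾ + x*(-3 + B)/4 (S(x, B) = ¾ + ((B - 3)*x)/4 = ¾ + ((-3 + B)*x)/4 = ¾ + (x*(-3 + B))/4 = ¾ + x*(-3 + B)/4)
m = 18140569/1087942725 (m = -1405/(-22079) + 2314/(-49275) = -1405*(-1/22079) + 2314*(-1/49275) = 1405/22079 - 2314/49275 = 18140569/1087942725 ≈ 0.016674)
1/(m + (S(-8, -9) + 154)²) = 1/(18140569/1087942725 + ((¾ - ¾*(-8) + (¼)*(-9)*(-8)) + 154)²) = 1/(18140569/1087942725 + ((¾ + 6 + 18) + 154)²) = 1/(18140569/1087942725 + (99/4 + 154)²) = 1/(18140569/1087942725 + (715/4)²) = 1/(18140569/1087942725 + 511225/16) = 1/(556183809837229/17407083600) = 17407083600/556183809837229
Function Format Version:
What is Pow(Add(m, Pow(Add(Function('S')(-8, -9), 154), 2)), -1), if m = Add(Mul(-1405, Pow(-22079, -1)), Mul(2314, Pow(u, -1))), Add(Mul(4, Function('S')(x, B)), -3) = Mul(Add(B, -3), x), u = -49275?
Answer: Rational(17407083600, 556183809837229) ≈ 3.1297e-5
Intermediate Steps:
Function('S')(x, B) = Add(Rational(3, 4), Mul(Rational(1, 4), x, Add(-3, B))) (Function('S')(x, B) = Add(Rational(3, 4), Mul(Rational(1, 4), Mul(Add(B, -3), x))) = Add(Rational(3, 4), Mul(Rational(1, 4), Mul(Add(-3, B), x))) = Add(Rational(3, 4), Mul(Rational(1, 4), Mul(x, Add(-3, B)))) = Add(Rational(3, 4), Mul(Rational(1, 4), x, Add(-3, B))))
m = Rational(18140569, 1087942725) (m = Add(Mul(-1405, Pow(-22079, -1)), Mul(2314, Pow(-49275, -1))) = Add(Mul(-1405, Rational(-1, 22079)), Mul(2314, Rational(-1, 49275))) = Add(Rational(1405, 22079), Rational(-2314, 49275)) = Rational(18140569, 1087942725) ≈ 0.016674)
Pow(Add(m, Pow(Add(Function('S')(-8, -9), 154), 2)), -1) = Pow(Add(Rational(18140569, 1087942725), Pow(Add(Add(Rational(3, 4), Mul(Rational(-3, 4), -8), Mul(Rational(1, 4), -9, -8)), 154), 2)), -1) = Pow(Add(Rational(18140569, 1087942725), Pow(Add(Add(Rational(3, 4), 6, 18), 154), 2)), -1) = Pow(Add(Rational(18140569, 1087942725), Pow(Add(Rational(99, 4), 154), 2)), -1) = Pow(Add(Rational(18140569, 1087942725), Pow(Rational(715, 4), 2)), -1) = Pow(Add(Rational(18140569, 1087942725), Rational(511225, 16)), -1) = Pow(Rational(556183809837229, 17407083600), -1) = Rational(17407083600, 556183809837229)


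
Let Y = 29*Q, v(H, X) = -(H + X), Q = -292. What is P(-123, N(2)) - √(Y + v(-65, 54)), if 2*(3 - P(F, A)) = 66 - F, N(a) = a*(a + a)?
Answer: -183/2 - I*√8457 ≈ -91.5 - 91.962*I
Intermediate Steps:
N(a) = 2*a² (N(a) = a*(2*a) = 2*a²)
v(H, X) = -H - X
P(F, A) = -30 + F/2 (P(F, A) = 3 - (66 - F)/2 = 3 + (-33 + F/2) = -30 + F/2)
Y = -8468 (Y = 29*(-292) = -8468)
P(-123, N(2)) - √(Y + v(-65, 54)) = (-30 + (½)*(-123)) - √(-8468 + (-1*(-65) - 1*54)) = (-30 - 123/2) - √(-8468 + (65 - 54)) = -183/2 - √(-8468 + 11) = -183/2 - √(-8457) = -183/2 - I*√8457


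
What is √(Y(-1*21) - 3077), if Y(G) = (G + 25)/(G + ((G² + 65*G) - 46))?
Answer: I*√3021867201/991 ≈ 55.471*I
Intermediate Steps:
Y(G) = (25 + G)/(-46 + G² + 66*G) (Y(G) = (25 + G)/(G + (-46 + G² + 65*G)) = (25 + G)/(-46 + G² + 66*G))
√(Y(-1*21) - 3077) = √((25 - 1*21)/(-46 + (-1*21)² + 66*(-1*21)) - 3077) = √((25 - 21)/(-46 + (-21)² + 66*(-21)) - 3077) = √(4/(-46 + 441 - 1386) - 3077) = √(4/(-991) - 3077) = √(-1/991*4 - 3077) = √(-4/991 - 3077) = √(-3049311/991) = I*√3021867201/991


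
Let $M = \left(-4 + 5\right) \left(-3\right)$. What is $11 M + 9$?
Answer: $-24$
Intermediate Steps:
$M = -3$ ($M = 1 \left(-3\right) = -3$)
$11 M + 9 = 11 \left(-3\right) + 9 = -33 + 9 = -24$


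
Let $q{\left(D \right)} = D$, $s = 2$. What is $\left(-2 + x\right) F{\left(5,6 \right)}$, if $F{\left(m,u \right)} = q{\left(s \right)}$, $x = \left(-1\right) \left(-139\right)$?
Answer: $274$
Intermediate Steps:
$x = 139$
$F{\left(m,u \right)} = 2$
$\left(-2 + x\right) F{\left(5,6 \right)} = \left(-2 + 139\right) 2 = 137 \cdot 2 = 274$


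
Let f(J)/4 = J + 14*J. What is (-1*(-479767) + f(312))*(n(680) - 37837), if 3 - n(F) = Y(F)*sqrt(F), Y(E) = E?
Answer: -18859757158 - 677942320*sqrt(170) ≈ -2.7699e+10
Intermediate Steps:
f(J) = 60*J (f(J) = 4*(J + 14*J) = 4*(15*J) = 60*J)
n(F) = 3 - F**(3/2) (n(F) = 3 - F*sqrt(F) = 3 - F**(3/2))
(-1*(-479767) + f(312))*(n(680) - 37837) = (-1*(-479767) + 60*312)*((3 - 680**(3/2)) - 37837) = (479767 + 18720)*((3 - 1360*sqrt(170)) - 37837) = 498487*((3 - 1360*sqrt(170)) - 37837) = 498487*(-37834 - 1360*sqrt(170)) = -18859757158 - 677942320*sqrt(170)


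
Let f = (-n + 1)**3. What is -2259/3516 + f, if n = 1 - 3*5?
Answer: 3954747/1172 ≈ 3374.4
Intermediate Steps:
n = -14 (n = 1 - 15 = -14)
f = 3375 (f = (-1*(-14) + 1)**3 = (14 + 1)**3 = 15**3 = 3375)
-2259/3516 + f = -2259/3516 + 3375 = -2259*1/3516 + 3375 = -753/1172 + 3375 = 3954747/1172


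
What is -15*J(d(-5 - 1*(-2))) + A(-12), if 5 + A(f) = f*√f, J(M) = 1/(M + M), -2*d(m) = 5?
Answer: -2 - 24*I*√3 ≈ -2.0 - 41.569*I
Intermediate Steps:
d(m) = -5/2 (d(m) = -½*5 = -5/2)
J(M) = 1/(2*M)
A(f) = -5 + f^(3/2) (A(f) = -5 + f*√f = -5 + f^(3/2))
-15*J(d(-5 - 1*(-2))) + A(-12) = -15/(2*(-5/2)) + (-5 + (-12)^(3/2)) = -15*(-2)/(2*5) + (-5 - 24*I*√3) = -15*(-⅕) + (-5 - 24*I*√3) = 3 + (-5 - 24*I*√3) = -2 - 24*I*√3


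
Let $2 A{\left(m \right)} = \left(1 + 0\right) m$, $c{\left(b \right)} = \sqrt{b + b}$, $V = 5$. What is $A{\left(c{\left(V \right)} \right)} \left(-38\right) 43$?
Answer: $- 817 \sqrt{10} \approx -2583.6$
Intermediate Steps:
$c{\left(b \right)} = \sqrt{2} \sqrt{b}$ ($c{\left(b \right)} = \sqrt{2 b} = \sqrt{2} \sqrt{b}$)
$A{\left(m \right)} = \frac{m}{2}$ ($A{\left(m \right)} = \frac{\left(1 + 0\right) m}{2} = \frac{1 m}{2} = \frac{m}{2}$)
$A{\left(c{\left(V \right)} \right)} \left(-38\right) 43 = \frac{\sqrt{2} \sqrt{5}}{2} \left(-38\right) 43 = \frac{\sqrt{10}}{2} \left(-38\right) 43 = - 19 \sqrt{10} \cdot 43 = - 817 \sqrt{10}$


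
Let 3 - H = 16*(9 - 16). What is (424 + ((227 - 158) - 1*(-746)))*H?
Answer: 142485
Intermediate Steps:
H = 115 (H = 3 - 16*(9 - 16) = 3 - 16*(-7) = 3 - 1*(-112) = 3 + 112 = 115)
(424 + ((227 - 158) - 1*(-746)))*H = (424 + ((227 - 158) - 1*(-746)))*115 = (424 + (69 + 746))*115 = (424 + 815)*115 = 1239*115 = 142485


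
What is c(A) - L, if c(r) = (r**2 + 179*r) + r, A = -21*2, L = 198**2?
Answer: -45000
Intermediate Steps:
L = 39204
A = -42
c(r) = r**2 + 180*r
c(A) - L = -42*(180 - 42) - 1*39204 = -42*138 - 39204 = -5796 - 39204 = -45000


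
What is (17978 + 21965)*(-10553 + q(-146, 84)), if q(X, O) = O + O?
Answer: -414808055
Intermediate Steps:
q(X, O) = 2*O
(17978 + 21965)*(-10553 + q(-146, 84)) = (17978 + 21965)*(-10553 + 2*84) = 39943*(-10553 + 168) = 39943*(-10385) = -414808055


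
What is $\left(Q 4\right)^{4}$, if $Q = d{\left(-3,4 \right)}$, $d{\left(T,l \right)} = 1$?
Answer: $256$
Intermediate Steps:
$Q = 1$
$\left(Q 4\right)^{4} = \left(1 \cdot 4\right)^{4} = 4^{4} = 256$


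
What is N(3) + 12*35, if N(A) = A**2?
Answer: 429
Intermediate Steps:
N(3) + 12*35 = 3**2 + 12*35 = 9 + 420 = 429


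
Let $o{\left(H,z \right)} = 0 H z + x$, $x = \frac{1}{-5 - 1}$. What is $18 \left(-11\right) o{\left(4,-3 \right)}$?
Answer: $33$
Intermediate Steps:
$x = - \frac{1}{6}$ ($x = \frac{1}{-6} = - \frac{1}{6} \approx -0.16667$)
$o{\left(H,z \right)} = - \frac{1}{6}$ ($o{\left(H,z \right)} = 0 H z - \frac{1}{6} = 0 z - \frac{1}{6} = 0 - \frac{1}{6} = - \frac{1}{6}$)
$18 \left(-11\right) o{\left(4,-3 \right)} = 18 \left(-11\right) \left(- \frac{1}{6}\right) = \left(-198\right) \left(- \frac{1}{6}\right) = 33$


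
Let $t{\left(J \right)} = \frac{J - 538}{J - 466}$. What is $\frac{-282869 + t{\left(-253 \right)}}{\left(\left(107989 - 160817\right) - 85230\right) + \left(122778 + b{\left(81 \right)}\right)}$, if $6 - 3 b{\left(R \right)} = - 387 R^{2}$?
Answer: $- \frac{203382020}{597554429} \approx -0.34036$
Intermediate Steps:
$b{\left(R \right)} = 2 + 129 R^{2}$ ($b{\left(R \right)} = 2 - \frac{\left(-387\right) R^{2}}{3} = 2 + 129 R^{2}$)
$t{\left(J \right)} = \frac{-538 + J}{-466 + J}$
$\frac{-282869 + t{\left(-253 \right)}}{\left(\left(107989 - 160817\right) - 85230\right) + \left(122778 + b{\left(81 \right)}\right)} = \frac{-282869 + \frac{-538 - 253}{-466 - 253}}{\left(\left(107989 - 160817\right) - 85230\right) + \left(122778 + \left(2 + 129 \cdot 81^{2}\right)\right)} = \frac{-282869 + \frac{1}{-719} \left(-791\right)}{\left(-52828 - 85230\right) + \left(122778 + \left(2 + 129 \cdot 6561\right)\right)} = \frac{-282869 - - \frac{791}{719}}{-138058 + \left(122778 + \left(2 + 846369\right)\right)} = \frac{-282869 + \frac{791}{719}}{-138058 + \left(122778 + 846371\right)} = - \frac{203382020}{719 \left(-138058 + 969149\right)} = - \frac{203382020}{719 \cdot 831091} = \left(- \frac{203382020}{719}\right) \frac{1}{831091} = - \frac{203382020}{597554429}$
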